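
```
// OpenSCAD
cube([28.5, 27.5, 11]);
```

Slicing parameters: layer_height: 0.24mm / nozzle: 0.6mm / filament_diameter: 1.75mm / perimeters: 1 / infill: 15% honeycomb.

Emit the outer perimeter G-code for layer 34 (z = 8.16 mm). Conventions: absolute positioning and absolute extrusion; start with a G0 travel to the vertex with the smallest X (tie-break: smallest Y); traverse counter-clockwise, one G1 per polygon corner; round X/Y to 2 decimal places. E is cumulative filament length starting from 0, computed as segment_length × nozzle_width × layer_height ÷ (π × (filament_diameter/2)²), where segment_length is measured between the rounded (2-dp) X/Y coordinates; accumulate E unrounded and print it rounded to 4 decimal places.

At z = 8.16 mm: the cube (footprint 28.5×27.5) is included at this height. The outline is a single polygon with 4 vertices. Extrusion per mm of travel: 0.6 × 0.24 / (π × 0.875²) = 0.059868. Accumulating E over each segment gives final E = 6.7052.

G0 X0.00 Y0.00 Z8.16
G1 X28.50 Y0.00 E1.7062
G1 X28.50 Y27.50 E3.3526
G1 X0.00 Y27.50 E5.0589
G1 X0.00 Y0.00 E6.7052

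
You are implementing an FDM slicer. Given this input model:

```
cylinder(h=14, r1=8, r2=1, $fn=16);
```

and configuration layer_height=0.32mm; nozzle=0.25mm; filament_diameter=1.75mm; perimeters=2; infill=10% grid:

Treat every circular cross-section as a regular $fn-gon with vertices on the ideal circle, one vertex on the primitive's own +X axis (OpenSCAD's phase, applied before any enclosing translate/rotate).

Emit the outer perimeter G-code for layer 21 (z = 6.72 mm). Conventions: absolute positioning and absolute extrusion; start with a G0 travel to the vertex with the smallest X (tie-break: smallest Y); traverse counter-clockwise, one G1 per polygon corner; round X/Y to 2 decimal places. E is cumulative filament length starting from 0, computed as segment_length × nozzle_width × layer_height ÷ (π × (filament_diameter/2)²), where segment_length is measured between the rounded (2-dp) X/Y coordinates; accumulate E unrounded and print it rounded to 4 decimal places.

At z = 6.72 mm: the cone contributes a regular 16-gon of circumradius 4.640 (interpolated between r1=8 and r2=1 at t=0.480). The outline is a single polygon with 16 vertices. Extrusion per mm of travel: 0.25 × 0.32 / (π × 0.875²) = 0.033260. Accumulating E over each segment gives final E = 0.9639.

G0 X-4.64 Y0.00 Z6.72
G1 X-4.29 Y-1.78 E0.0603
G1 X-3.28 Y-3.28 E0.1205
G1 X-1.78 Y-4.29 E0.1806
G1 X0.00 Y-4.64 E0.2410
G1 X1.78 Y-4.29 E0.3013
G1 X3.28 Y-3.28 E0.3614
G1 X4.29 Y-1.78 E0.4216
G1 X4.64 Y0.00 E0.4819
G1 X4.29 Y1.78 E0.5423
G1 X3.28 Y3.28 E0.6024
G1 X1.78 Y4.29 E0.6626
G1 X0.00 Y4.64 E0.7229
G1 X-1.78 Y4.29 E0.7832
G1 X-3.28 Y3.28 E0.8434
G1 X-4.29 Y1.78 E0.9035
G1 X-4.64 Y0.00 E0.9639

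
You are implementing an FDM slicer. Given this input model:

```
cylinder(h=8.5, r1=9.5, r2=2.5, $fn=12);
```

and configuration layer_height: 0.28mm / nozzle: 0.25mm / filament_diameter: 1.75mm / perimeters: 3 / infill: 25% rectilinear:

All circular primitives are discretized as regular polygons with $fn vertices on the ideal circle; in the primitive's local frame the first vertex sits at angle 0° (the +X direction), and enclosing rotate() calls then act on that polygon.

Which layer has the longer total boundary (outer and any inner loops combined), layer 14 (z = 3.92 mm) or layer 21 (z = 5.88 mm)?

Layer 14 (z = 3.92): the cone contributes a regular 12-gon of circumradius 6.272 (interpolated between r1=9.5 and r2=2.5 at t=0.461) (perimeter = 2·12·6.272·sin(180°/12) = 38.96 mm). So its perimeter = 38.96 mm. Layer 21 (z = 5.88): the cone contributes a regular 12-gon of circumradius 4.658 (interpolated between r1=9.5 and r2=2.5 at t=0.692) (perimeter = 2·12·4.658·sin(180°/12) = 28.93 mm). So its perimeter = 28.93 mm. Layer 14 is larger (38.96 vs 28.93 mm).

layer 14 (z = 3.92 mm)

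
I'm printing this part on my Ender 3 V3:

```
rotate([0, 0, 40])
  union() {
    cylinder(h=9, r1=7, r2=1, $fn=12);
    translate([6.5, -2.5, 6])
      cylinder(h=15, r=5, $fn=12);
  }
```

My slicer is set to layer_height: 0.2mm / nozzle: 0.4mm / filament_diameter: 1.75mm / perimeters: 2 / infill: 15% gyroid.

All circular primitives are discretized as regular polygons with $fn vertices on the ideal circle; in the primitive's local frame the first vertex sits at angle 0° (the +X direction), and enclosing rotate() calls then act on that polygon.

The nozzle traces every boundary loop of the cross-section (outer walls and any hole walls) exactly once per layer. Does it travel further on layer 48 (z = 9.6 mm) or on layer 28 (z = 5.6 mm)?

Layer 48 (z = 9.6): the cone is absent (z outside [0, 9]); the r=5 cylinder at (6.5, -2.5) contributes a regular 12-gon of circumradius 5 (perimeter = 2·12·5.000·sin(180°/12) = 31.06 mm); Combining (union): only the r=5 cylinder at (6.5, -2.5) is present, so the union is just that shape — boundary = 31.06 mm; (rotated 40° about Z; rotation is an isometry so areas/perimeters/island counts are preserved). So its perimeter = 31.06 mm. Layer 28 (z = 5.6): the cone (r1=7→r2=1) has section circumradius 3.267 here — a regular 12-gon (perimeter = 2·12·3.267·sin(180°/12) = 20.29 mm); the cylinder at (6.5, -2.5) does not reach this height (z outside [6, 21]); Taking the union: only the cone is present, so the union is just that shape — boundary = 20.29 mm; (rotated 40° about Z; rotation is an isometry so areas/perimeters/island counts are preserved). So its perimeter = 20.29 mm. Layer 48 is larger (31.06 vs 20.29 mm).

layer 48 (z = 9.6 mm)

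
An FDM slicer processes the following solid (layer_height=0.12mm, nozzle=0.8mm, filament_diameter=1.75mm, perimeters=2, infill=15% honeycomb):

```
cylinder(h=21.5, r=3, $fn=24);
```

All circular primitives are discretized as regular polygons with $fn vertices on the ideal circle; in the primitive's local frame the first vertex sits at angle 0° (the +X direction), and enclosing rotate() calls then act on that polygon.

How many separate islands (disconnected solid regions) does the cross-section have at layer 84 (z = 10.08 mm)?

1

At z = 10.08 mm: the r=3 cylinder contributes a regular 24-gon of circumradius 3. Overall, the cross-section is a single solid region. Island count = 1.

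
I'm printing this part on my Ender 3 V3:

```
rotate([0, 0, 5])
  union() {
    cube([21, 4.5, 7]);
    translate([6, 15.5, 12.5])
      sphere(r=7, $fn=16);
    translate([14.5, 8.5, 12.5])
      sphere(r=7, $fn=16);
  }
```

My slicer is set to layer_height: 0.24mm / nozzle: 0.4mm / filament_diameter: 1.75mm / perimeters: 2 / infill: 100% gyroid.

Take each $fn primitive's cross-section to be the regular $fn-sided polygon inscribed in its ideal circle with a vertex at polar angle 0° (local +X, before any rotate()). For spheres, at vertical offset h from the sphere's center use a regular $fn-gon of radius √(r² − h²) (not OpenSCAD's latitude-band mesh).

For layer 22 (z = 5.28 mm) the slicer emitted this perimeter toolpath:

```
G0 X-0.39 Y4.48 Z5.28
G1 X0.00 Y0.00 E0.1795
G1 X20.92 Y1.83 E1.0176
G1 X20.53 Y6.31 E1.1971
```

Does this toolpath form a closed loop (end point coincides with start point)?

no

Start point (G0): (-0.39, 4.48). End point (last G1): the path does not return to the start — open.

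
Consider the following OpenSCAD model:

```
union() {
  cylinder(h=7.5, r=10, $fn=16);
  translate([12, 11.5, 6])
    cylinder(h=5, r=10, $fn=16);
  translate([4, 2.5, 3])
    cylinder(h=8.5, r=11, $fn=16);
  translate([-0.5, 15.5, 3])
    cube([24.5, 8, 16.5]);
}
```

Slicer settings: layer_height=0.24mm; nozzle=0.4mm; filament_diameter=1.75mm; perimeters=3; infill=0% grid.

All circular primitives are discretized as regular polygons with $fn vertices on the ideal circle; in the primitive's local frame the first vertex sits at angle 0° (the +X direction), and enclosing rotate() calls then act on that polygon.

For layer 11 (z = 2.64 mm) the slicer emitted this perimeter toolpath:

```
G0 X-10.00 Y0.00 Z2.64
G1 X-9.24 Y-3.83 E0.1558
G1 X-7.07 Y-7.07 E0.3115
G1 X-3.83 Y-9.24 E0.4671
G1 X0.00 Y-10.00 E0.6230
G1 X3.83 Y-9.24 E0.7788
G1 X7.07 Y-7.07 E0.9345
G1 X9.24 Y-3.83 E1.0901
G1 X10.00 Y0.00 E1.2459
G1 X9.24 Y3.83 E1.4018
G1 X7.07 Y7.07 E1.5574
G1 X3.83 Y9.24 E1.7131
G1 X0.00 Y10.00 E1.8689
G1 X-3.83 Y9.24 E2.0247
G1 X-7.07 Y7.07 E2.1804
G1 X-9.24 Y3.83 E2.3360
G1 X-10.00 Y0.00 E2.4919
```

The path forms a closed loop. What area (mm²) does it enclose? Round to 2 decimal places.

Apply the shoelace formula to the sequence of (X, Y) vertices; enclosed area = 306.19 mm².

306.19 mm²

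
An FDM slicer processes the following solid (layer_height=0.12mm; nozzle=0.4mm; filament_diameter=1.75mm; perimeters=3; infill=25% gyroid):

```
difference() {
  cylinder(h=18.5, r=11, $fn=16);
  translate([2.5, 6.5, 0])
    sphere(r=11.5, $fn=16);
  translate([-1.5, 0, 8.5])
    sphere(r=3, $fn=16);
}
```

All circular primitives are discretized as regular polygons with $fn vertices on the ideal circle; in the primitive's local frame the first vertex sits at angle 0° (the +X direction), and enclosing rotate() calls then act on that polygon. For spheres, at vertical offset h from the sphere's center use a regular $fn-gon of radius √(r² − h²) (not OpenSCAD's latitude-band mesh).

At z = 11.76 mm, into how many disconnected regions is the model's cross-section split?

1

At z = 11.76 mm: the r=11 cylinder gives a regular 16-gon of circumradius 11 (constant along its height); the sphere at (2.5, 6.5) is absent (|z−center|=11.760 > r=11.5); the sphere at (-1.5, 0) is not intersected at this z (|z−center|=3.260 > r=3); Subtracting the remaining from the first: none of the subtracted shapes is present at this height, so the r=11 cylinder is unchanged — 1 connected region. The result has 1 disconnected region.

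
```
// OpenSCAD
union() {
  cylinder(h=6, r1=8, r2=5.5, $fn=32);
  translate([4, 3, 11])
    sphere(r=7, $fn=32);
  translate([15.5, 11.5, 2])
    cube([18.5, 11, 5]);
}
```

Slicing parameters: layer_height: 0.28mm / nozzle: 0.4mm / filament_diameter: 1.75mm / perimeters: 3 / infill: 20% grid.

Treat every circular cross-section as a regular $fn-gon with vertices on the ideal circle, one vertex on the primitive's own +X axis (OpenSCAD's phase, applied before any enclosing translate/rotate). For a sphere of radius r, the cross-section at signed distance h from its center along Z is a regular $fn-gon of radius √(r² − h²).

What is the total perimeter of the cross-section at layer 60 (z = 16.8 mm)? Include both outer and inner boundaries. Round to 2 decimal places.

At z = 16.8 mm: the cone does not reach this height (z outside [0, 6]); the r=7 sphere at (4, 3) contributes a regular 32-gon of circumradius √(7²−5.8²) = 3.919 (perimeter = 2·32·3.919·sin(180°/32) = 24.59 mm); the cube at (15.5, 11.5) is not intersected at this z (z outside [2, 7]); Merging all regions: only the r=7 sphere at (4, 3) is present, so the union is just that shape — boundary = 24.59 mm. Overall, the cross-section is a single solid region. Total boundary length (outer) = 24.59 mm.

24.59 mm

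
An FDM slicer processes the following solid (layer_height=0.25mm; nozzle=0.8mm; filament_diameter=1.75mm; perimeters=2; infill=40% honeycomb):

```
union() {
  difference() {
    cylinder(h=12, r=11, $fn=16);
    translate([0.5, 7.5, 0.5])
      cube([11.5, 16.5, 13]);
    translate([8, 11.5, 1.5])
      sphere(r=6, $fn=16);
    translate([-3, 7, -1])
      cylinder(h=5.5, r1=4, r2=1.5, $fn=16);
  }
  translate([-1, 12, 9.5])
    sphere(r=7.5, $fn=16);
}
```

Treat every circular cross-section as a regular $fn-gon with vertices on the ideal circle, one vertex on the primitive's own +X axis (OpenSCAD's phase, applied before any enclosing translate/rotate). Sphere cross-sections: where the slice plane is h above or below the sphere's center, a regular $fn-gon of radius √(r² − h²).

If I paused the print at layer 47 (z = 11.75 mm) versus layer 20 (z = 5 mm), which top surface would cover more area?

layer 47 (z = 11.75 mm)

Layer 47 (z = 11.75): the r=11 cylinder contributes a regular 16-gon of circumradius 11 (area = (16/2)·11.000²·sin(360°/16) = 370.44 mm²); the cube at (0.5, 7.5) (footprint 11.5×16.5) is included at this height (area 189.75 mm²); the sphere at (8, 11.5) does not reach this height (|z−center|=10.250 > r=6); the cone at (-3, 7) is not intersected at this z (z outside [-1, 4.5]); After the difference (first − rest): starting from the r=11 cylinder (370.44 mm²), the 11.5×16.5 cube at (0.5, 7.5) partially overlaps it — only the 16.52 mm² overlap (of its 189.75 mm²) is removed, clipping the outline — area = 353.92 mm²; the r=7.5 sphere at (-1, 12) contributes a regular 16-gon of circumradius √(7.5²−2.25²) = 7.155 (area = (16/2)·7.155²·sin(360°/16) = 156.71 mm²); Taking the union: the regions partially overlap — summed areas 510.63 mm² minus the doubly-counted overlap 38.73 mm² gives 471.89 mm² — area = 471.89 mm². So its area = 471.89 mm². Layer 20 (z = 5): the r=11 cylinder contributes a regular 16-gon of circumradius 11 (area = (16/2)·11.000²·sin(360°/16) = 370.44 mm²); the cube at (0.5, 7.5) (footprint 11.5×16.5) is included at this height (area 189.75 mm²); the r=6 sphere at (8, 11.5) contributes a regular 16-gon of circumradius √(6²−3.5²) = 4.873 (area = (16/2)·4.873²·sin(360°/16) = 72.71 mm²); the cone at (-3, 7) does not reach this height (z outside [-1, 4.5]); After the difference (first − rest): starting from the r=11 cylinder (370.44 mm²), the 11.5×16.5 cube at (0.5, 7.5) partially overlaps it — only the 16.52 mm² overlap (of its 189.75 mm²) is removed, clipping the outline; the r=6 sphere at (8, 11.5) partially overlaps it — only the 1.67 mm² overlap (of its 72.71 mm²) is removed, clipping the outline — area = 352.25 mm²; the r=7.5 sphere at (-1, 12) contributes a regular 16-gon of circumradius √(7.5²−4.5²) = 6.000 (area = (16/2)·6.000²·sin(360°/16) = 110.21 mm²); Taking the union: the regions partially overlap — summed areas 462.46 mm² minus the doubly-counted overlap 25.19 mm² gives 437.27 mm² — area = 437.27 mm². So its area = 437.27 mm². Layer 47 is larger (471.89 vs 437.27 mm²).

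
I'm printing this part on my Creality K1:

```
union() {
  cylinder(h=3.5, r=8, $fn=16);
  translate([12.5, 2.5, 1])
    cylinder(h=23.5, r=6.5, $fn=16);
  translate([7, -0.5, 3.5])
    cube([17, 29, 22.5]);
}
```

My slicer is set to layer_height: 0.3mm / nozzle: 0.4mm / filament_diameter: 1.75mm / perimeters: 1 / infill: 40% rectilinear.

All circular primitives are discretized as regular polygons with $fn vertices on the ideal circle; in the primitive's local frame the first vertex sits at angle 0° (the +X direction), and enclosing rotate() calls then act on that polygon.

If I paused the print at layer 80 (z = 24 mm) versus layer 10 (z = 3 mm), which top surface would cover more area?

layer 80 (z = 24 mm)

Layer 80 (z = 24): the cylinder is not intersected at this z (z outside [0, 3.5]); the r=6.5 cylinder at (12.5, 2.5) contributes a regular 16-gon of circumradius 6.5 (area = (16/2)·6.500²·sin(360°/16) = 129.35 mm²); the cube at (7, -0.5) (footprint 17×29) is included at this height (area 493.00 mm²); Combining (union): the regions partially overlap — summed areas 622.35 mm² minus the doubly-counted overlap 97.65 mm² gives 524.69 mm² — area = 524.69 mm². So its area = 524.69 mm². Layer 10 (z = 3): the r=8 cylinder contributes a regular 16-gon of circumradius 8 (area = (16/2)·8.000²·sin(360°/16) = 195.93 mm²); the cylinder at (12.5, 2.5): section is a regular 16-gon, circumradius r=6.5 (area = (16/2)·6.500²·sin(360°/16) = 129.35 mm²); the cube at (7, -0.5) is absent (z outside [3.5, 26]); Taking the union: the regions partially overlap — summed areas 325.28 mm² minus the doubly-counted overlap 6.77 mm² gives 318.51 mm² — area = 318.51 mm². So its area = 318.51 mm². Layer 80 is larger (524.69 vs 318.51 mm²).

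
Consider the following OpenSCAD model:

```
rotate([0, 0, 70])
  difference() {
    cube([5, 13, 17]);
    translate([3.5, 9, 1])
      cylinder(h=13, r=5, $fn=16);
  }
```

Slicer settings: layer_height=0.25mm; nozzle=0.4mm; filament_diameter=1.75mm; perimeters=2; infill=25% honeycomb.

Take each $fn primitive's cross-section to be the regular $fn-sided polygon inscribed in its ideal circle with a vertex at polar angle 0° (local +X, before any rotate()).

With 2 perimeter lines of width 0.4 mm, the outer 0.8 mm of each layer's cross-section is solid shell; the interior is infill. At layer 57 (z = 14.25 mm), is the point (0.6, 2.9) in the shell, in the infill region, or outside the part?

At z = 14.25 mm: the cube (footprint 5×13) is included at this height; the cylinder at (3.5, 9) is not intersected at this z (z outside [1, 14]); Taking the first minus the rest: none of the subtracted shapes is present at this height, so the 5×13 cube is unchanged — 1 connected region; (rotated 70° about Z; rotation is an isometry so areas/perimeters/island counts are preserved). Overall, the cross-section is a single solid region. Undo the 70° rotation: the query point maps to (2.930, 0.428) in the un-rotated model frame. The nearest boundary edge runs (0.00, 0.00)→(5.00, 0.00); distance from the point to it = 0.43 mm. The point is inside the cross-section, 0.43 mm from the nearest boundary — within the 0.8 mm shell band (2 × 0.4).

shell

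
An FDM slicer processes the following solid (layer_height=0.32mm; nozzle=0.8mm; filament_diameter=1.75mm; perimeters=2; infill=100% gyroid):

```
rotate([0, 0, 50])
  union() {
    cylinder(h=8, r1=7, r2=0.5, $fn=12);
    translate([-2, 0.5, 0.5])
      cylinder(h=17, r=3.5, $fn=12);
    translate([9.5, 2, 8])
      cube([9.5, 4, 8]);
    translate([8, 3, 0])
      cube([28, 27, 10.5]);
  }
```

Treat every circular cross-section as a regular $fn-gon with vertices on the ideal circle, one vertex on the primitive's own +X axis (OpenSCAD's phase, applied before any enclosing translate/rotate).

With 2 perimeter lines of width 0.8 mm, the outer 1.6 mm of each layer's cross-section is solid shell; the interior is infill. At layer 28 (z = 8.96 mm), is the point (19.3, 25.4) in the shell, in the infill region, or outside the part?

outside

At z = 8.96 mm: the cone is absent (z outside [0, 8]); the r=3.5 cylinder at (-2, 0.5) contributes a regular 12-gon of circumradius 3.5; the cube at (9.5, 2) (footprint 9.5×4) is included at this height; the 28×27 cube at (8, 3) contributes its full rectangle; Combining (union): the regions partially overlap (shared area 28.50 mm²), so overlapping operands fuse into one piece — 2 connected regions; (whole slice rotated 50° about Z — lengths, areas and connectivity unchanged). Overall, the cross-section has 2 separate islands. Undo the 50° rotation: the query point maps to (31.863, 1.542) in the un-rotated model frame. The nearest boundary edge runs (36.00, 3.00)→(19.00, 3.00); distance from the point to it = 1.46 mm. The point is not inside any of the regions above, so it lies outside the cross-section (1.46 mm from the nearest boundary).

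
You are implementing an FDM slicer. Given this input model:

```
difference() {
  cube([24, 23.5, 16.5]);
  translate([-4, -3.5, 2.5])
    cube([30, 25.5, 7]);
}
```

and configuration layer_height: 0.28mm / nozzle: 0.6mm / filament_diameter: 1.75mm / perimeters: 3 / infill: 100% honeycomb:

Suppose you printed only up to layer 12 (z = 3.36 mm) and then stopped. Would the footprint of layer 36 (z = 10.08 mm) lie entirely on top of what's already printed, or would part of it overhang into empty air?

part overhangs

Compare the two slices. At z = 3.36: the cube (footprint 24×23.5) is included at this height (area 564.00 mm²); the cube at (-4, -3.5) (footprint 30×25.5) is included at this height (area 765.00 mm²); Subtracting the remaining from the first: starting from the 24×23.5 cube (564.00 mm²), the 30×25.5 cube at (-4, -3.5) partially overlaps it — only the 528.00 mm² overlap (of its 765.00 mm²) is removed, clipping the outline — area = 36.00 mm². At z = 10.08: the cube is present — its section is the full 24×23.5 rectangle (area 564.00 mm²); the cube at (-4, -3.5) does not reach this height (z outside [2.5, 9.5]); Taking the first minus the rest: none of the subtracted shapes is present at this height, so the 24×23.5 cube is unchanged — area = 564.00 mm². Checking containment: at z = 10.08 the cross-section extends beyond the z = 3.36 cross-section by about 528.00 mm².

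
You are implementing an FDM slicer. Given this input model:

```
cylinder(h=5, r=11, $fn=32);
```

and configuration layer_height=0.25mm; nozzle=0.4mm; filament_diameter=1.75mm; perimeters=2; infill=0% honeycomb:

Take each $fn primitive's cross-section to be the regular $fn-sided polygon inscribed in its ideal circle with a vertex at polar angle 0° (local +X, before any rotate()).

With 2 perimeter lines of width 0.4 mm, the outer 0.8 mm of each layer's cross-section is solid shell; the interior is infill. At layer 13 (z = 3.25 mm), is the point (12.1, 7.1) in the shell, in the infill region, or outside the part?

At z = 3.25 mm: the r=11 cylinder contributes a regular 32-gon of circumradius 11. Overall, the cross-section is a single solid region. The nearest boundary edge runs (10.16, 4.21)→(9.15, 6.11); distance from the point to it = 3.07 mm. The point is not inside any of the regions above, so it lies outside the cross-section (3.07 mm from the nearest boundary).

outside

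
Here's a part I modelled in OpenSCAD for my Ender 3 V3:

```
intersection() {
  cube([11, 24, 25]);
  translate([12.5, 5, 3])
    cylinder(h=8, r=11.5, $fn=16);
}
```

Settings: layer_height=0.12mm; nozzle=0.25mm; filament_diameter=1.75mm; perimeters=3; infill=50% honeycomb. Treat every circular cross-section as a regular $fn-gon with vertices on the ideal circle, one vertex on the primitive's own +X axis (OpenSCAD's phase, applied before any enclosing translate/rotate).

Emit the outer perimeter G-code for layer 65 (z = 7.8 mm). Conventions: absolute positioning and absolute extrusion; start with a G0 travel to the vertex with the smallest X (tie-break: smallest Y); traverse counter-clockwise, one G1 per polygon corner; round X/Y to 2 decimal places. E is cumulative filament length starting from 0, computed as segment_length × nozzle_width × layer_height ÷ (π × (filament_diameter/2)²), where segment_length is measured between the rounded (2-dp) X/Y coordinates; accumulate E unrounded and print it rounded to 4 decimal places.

G0 X1.00 Y5.00 Z7.80
G1 X1.88 Y0.60 E0.0560
G1 X2.28 Y0.00 E0.0650
G1 X11.00 Y0.00 E0.1737
G1 X11.00 Y16.20 E0.3758
G1 X8.10 Y15.62 E0.4127
G1 X4.37 Y13.13 E0.4686
G1 X1.88 Y9.40 E0.5245
G1 X1.00 Y5.00 E0.5805

At z = 7.8 mm: the 11×24 cube contributes its full rectangle; the r=11.5 cylinder at (12.5, 5) gives a regular 16-gon of circumradius 11.5 (constant along its height); After intersecting: the r=11.5 cylinder at (12.5, 5) partially overlaps the 11×24 cube; clipping to the common part keeps 131.62 mm² — 1 connected region. The outline is a single polygon with 8 vertices. Extrusion per mm of travel: 0.25 × 0.12 / (π × 0.875²) = 0.012473. Accumulating E over each segment gives final E = 0.5805.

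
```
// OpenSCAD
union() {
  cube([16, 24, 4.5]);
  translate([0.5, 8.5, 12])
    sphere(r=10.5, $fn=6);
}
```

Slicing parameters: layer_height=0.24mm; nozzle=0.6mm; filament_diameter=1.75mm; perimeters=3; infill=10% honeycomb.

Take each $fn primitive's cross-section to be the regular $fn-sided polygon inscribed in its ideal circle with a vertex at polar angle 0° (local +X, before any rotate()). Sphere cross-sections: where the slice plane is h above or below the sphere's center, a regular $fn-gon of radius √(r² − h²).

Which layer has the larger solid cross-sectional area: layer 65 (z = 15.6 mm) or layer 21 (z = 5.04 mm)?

layer 65 (z = 15.6 mm)

Layer 65 (z = 15.6): the cube does not reach this height (z outside [0, 4.5]); the sphere at (0.5, 8.5): section is a regular 6-gon, circumradius = √(r²−h²) = √(10.5²−3.6²) = 9.864 (area = (6/2)·9.864²·sin(360°/6) = 252.77 mm²); Combining (union): only the r=10.5 sphere at (0.5, 8.5) is present, so the union is just that shape — area = 252.77 mm². So its area = 252.77 mm². Layer 21 (z = 5.04): the cube is absent (z outside [0, 4.5]); the r=10.5 sphere at (0.5, 8.5) slices to a regular 6-gon of circumradius 7.862 (√(r²−h²) with h=6.96 from center) (area = (6/2)·7.862²·sin(360°/6) = 160.58 mm²); Combining (union): only the r=10.5 sphere at (0.5, 8.5) is present, so the union is just that shape — area = 160.58 mm². So its area = 160.58 mm². Layer 65 is larger (252.77 vs 160.58 mm²).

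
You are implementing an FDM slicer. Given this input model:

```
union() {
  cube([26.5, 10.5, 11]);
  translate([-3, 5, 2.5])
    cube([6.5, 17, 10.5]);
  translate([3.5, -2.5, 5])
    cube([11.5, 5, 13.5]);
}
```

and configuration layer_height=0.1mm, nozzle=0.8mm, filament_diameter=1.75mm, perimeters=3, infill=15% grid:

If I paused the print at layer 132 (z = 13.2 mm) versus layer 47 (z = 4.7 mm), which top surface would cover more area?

layer 47 (z = 4.7 mm)

Layer 132 (z = 13.2): the cube does not reach this height (z outside [0, 11]); the cube at (-3, 5) is absent (z outside [2.5, 13]); the cube at (3.5, -2.5) is present — its section is the full 11.5×5 rectangle (area 57.50 mm²); Combining (union): only the 11.5×5 cube at (3.5, -2.5) is present, so the union is just that shape — area = 57.50 mm². So its area = 57.50 mm². Layer 47 (z = 4.7): the cube is present — its section is the full 26.5×10.5 rectangle (area 278.25 mm²); the cube at (-3, 5) (footprint 6.5×17) is included at this height (area 110.50 mm²); the cube at (3.5, -2.5) is not intersected at this z (z outside [5, 18.5]); Merging all regions: the regions partially overlap — summed areas 388.75 mm² minus the doubly-counted overlap 19.25 mm² gives 369.50 mm² — area = 369.50 mm². So its area = 369.50 mm². Layer 47 is larger (369.50 vs 57.50 mm²).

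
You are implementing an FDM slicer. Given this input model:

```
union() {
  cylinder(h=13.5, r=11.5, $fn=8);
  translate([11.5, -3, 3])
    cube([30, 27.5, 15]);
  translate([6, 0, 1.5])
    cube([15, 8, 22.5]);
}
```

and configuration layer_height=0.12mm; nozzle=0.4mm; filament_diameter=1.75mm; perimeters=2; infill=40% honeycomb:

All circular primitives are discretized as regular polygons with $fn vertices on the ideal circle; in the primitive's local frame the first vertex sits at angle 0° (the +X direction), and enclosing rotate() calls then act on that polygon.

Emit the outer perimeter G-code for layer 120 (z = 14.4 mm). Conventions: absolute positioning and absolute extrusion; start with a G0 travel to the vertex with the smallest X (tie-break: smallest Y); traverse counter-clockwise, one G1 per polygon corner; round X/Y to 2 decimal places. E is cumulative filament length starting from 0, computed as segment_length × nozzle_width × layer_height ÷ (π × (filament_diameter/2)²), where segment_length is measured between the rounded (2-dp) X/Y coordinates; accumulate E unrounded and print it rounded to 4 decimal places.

G0 X6.00 Y0.00 Z14.40
G1 X11.50 Y0.00 E0.1098
G1 X11.50 Y-3.00 E0.1696
G1 X41.50 Y-3.00 E0.7683
G1 X41.50 Y24.50 E1.3171
G1 X11.50 Y24.50 E1.9158
G1 X11.50 Y8.00 E2.2451
G1 X6.00 Y8.00 E2.3548
G1 X6.00 Y0.00 E2.5145

At z = 14.4 mm: the cylinder is not intersected at this z (z outside [0, 13.5]); the cube at (11.5, -3) (footprint 30×27.5) is included at this height; the cube at (6, 0) is present — its section is the full 15×8 rectangle; Taking the union: the regions partially overlap (shared area 76.00 mm²), so overlapping operands fuse into one piece — 1 connected region. The outline is a single polygon with 8 vertices. Extrusion per mm of travel: 0.4 × 0.12 / (π × 0.875²) = 0.019956. Accumulating E over each segment gives final E = 2.5145.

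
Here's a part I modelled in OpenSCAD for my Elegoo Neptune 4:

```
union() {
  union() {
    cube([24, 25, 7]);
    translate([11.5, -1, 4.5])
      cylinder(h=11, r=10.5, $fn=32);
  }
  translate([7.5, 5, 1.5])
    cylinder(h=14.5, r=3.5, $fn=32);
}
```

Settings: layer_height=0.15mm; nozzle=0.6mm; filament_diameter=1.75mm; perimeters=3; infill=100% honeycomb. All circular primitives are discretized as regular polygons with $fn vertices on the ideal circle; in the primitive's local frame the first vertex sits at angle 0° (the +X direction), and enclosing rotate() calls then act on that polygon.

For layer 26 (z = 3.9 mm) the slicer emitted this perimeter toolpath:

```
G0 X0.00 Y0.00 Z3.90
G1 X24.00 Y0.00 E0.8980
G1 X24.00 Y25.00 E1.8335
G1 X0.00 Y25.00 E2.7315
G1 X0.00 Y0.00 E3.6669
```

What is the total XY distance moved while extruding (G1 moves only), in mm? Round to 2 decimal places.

98.00 mm

Sum the Euclidean lengths of each G1 segment: total = 98.00 mm.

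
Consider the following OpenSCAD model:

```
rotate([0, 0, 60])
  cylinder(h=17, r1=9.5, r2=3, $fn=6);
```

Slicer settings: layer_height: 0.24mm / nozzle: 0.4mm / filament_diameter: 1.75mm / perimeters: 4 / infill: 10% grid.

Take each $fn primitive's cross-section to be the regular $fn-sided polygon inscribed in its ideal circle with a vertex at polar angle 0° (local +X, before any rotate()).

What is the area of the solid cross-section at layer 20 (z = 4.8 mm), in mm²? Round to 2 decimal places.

At z = 4.8 mm: the cone (r1=9.5→r2=3) has section circumradius 7.665 here — a regular 6-gon (area = (6/2)·7.665²·sin(360°/6) = 152.63 mm²); (whole slice rotated 60° about Z — lengths, areas and connectivity unchanged). Overall, the cross-section is a single solid region. Net area = 152.63 mm².

152.63 mm²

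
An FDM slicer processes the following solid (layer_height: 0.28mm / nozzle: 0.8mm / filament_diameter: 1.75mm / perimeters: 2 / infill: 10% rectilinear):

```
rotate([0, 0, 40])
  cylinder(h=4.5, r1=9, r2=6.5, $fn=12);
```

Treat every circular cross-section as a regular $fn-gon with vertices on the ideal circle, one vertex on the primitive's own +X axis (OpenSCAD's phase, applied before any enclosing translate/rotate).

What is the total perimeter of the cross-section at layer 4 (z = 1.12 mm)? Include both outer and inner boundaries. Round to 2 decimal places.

At z = 1.12 mm: the cone: at t=0.249 of its height the radius interpolates to r₁+(r₂−r₁)t = 8.378, giving a regular 12-gon of that circumradius (perimeter = 2·12·8.378·sin(180°/12) = 52.04 mm); (rotated 40° about Z; rotation is an isometry so areas/perimeters/island counts are preserved). Overall, the cross-section is a single solid region. Total boundary length (outer) = 52.04 mm.

52.04 mm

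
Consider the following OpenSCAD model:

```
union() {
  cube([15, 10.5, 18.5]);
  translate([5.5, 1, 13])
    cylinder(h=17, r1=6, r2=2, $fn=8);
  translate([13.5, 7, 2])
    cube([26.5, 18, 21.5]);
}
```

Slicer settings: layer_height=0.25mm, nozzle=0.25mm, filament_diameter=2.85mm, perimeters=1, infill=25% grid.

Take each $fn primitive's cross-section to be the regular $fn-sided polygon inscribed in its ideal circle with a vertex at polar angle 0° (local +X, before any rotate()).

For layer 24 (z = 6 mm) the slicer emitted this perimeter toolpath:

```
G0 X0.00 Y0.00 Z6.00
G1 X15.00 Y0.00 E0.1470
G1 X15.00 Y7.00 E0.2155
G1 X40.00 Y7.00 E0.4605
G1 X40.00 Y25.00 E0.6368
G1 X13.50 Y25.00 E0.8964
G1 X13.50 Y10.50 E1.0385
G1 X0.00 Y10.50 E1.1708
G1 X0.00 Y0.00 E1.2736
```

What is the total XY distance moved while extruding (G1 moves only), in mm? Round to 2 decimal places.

130.00 mm

Sum the Euclidean lengths of each G1 segment: total = 130.00 mm.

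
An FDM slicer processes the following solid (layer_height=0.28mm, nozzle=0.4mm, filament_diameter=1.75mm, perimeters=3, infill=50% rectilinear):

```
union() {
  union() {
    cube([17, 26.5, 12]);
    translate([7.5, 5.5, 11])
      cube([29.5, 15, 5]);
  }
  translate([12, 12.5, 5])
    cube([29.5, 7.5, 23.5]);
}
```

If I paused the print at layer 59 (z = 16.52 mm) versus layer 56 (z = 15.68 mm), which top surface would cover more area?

layer 56 (z = 15.68 mm)

Layer 59 (z = 16.52): the cube does not reach this height (z outside [0, 12]); the cube at (7.5, 5.5) is not intersected at this z (z outside [11, 16]); Taking the union: nothing is present at this height; the cube at (12, 12.5) is present — its section is the full 29.5×7.5 rectangle (area 221.25 mm²); Merging all regions: only the 29.5×7.5 cube at (12, 12.5) is present, so the union is just that shape — area = 221.25 mm². So its area = 221.25 mm². Layer 56 (z = 15.68): the cube is not intersected at this z (z outside [0, 12]); the 29.5×15 cube at (7.5, 5.5) contributes its full rectangle (area 442.50 mm²); Taking the union: only the 29.5×15 cube at (7.5, 5.5) is present, so the union is just that shape — area = 442.50 mm²; the cube at (12, 12.5) is present — its section is the full 29.5×7.5 rectangle (area 221.25 mm²); Combining (union): the regions partially overlap — summed areas 663.75 mm² minus the doubly-counted overlap 187.50 mm² gives 476.25 mm² — area = 476.25 mm². So its area = 476.25 mm². Layer 56 is larger (476.25 vs 221.25 mm²).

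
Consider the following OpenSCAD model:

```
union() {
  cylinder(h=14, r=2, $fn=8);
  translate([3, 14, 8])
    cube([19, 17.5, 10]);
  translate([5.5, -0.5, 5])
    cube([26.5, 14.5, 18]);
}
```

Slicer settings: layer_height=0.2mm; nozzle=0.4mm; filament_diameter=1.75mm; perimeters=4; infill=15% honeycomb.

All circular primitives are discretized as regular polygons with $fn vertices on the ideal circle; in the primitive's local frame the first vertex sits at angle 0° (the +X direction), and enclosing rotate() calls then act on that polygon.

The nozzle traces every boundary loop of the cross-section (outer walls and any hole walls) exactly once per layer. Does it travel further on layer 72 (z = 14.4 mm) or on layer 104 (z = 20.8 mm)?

Layer 72 (z = 14.4): the cylinder does not reach this height (z outside [0, 14]); the cube at (3, 14) is present — its section is the full 19×17.5 rectangle (perimeter 73.00 mm); the cube at (5.5, -0.5) (footprint 26.5×14.5) is included at this height (perimeter 82.00 mm); Taking the union: the 2 present regions share edge segments without overlapping in area, so areas simply add but the touching pieces fuse into one outline (the shared edge portions become interior and drop out of the boundary) — boundary = 122.00 mm. So its perimeter = 122.00 mm. Layer 104 (z = 20.8): the cylinder is not intersected at this z (z outside [0, 14]); the cube at (3, 14) does not reach this height (z outside [8, 18]); the cube at (5.5, -0.5) is present — its section is the full 26.5×14.5 rectangle (perimeter 82.00 mm); Combining (union): only the 26.5×14.5 cube at (5.5, -0.5) is present, so the union is just that shape — boundary = 82.00 mm. So its perimeter = 82.00 mm. Layer 72 is larger (122.00 vs 82.00 mm).

layer 72 (z = 14.4 mm)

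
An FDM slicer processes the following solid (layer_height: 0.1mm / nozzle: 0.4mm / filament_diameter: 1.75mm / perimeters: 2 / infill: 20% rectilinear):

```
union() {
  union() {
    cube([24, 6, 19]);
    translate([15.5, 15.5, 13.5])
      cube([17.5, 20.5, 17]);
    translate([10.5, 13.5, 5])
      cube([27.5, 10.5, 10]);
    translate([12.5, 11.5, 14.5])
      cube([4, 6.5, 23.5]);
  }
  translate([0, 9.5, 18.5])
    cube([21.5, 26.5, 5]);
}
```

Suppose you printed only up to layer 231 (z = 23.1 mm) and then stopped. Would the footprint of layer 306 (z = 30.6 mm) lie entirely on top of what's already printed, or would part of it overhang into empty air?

entirely on top

Compare the two slices. At z = 23.1: the cube is absent (z outside [0, 19]); the cube at (15.5, 15.5) (footprint 17.5×20.5) is included at this height (area 358.75 mm²); the cube at (10.5, 13.5) is absent (z outside [5, 15]); the cube at (12.5, 11.5) is present — its section is the full 4×6.5 rectangle (area 26.00 mm²); Combining (union): the regions partially overlap — summed areas 384.75 mm² minus the doubly-counted overlap 2.50 mm² gives 382.25 mm² — area = 382.25 mm²; the 21.5×26.5 cube at (0, 9.5) contributes its full rectangle (area 569.75 mm²); Combining (union): the regions partially overlap — summed areas 952.00 mm² minus the doubly-counted overlap 146.50 mm² gives 805.50 mm² — area = 805.50 mm². At z = 30.6: the cube is absent (z outside [0, 19]); the cube at (15.5, 15.5) is absent (z outside [13.5, 30.5]); the cube at (10.5, 13.5) is absent (z outside [5, 15]); the cube at (12.5, 11.5) (footprint 4×6.5) is included at this height (area 26.00 mm²); Taking the union: only the 4×6.5 cube at (12.5, 11.5) is present, so the union is just that shape — area = 26.00 mm²; the cube at (0, 9.5) is absent (z outside [18.5, 23.5]); Taking the union: only that combined region is present, so the union is just that shape — area = 26.00 mm². Checking containment: the cross-section at z = 30.6 is a subset of the cross-section at z = 23.1.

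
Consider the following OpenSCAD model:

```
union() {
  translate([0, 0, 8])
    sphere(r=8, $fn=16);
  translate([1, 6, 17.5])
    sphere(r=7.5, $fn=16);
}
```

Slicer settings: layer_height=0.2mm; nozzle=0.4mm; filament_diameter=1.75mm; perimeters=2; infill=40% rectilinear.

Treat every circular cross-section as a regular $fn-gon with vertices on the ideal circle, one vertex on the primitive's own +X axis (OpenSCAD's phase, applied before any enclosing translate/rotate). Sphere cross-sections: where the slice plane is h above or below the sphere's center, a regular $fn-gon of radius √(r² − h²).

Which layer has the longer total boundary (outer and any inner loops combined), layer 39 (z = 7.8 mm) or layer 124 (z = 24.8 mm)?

layer 39 (z = 7.8 mm)

Layer 39 (z = 7.8): the r=8 sphere slices to a regular 16-gon of circumradius 7.997 (√(r²−h²) with h=0.2 from center) (perimeter = 2·16·7.997·sin(180°/16) = 49.93 mm); the sphere at (1, 6) is absent (|z−center|=9.700 > r=7.5); Taking the union: only the r=8 sphere is present, so the union is just that shape — boundary = 49.93 mm. So its perimeter = 49.93 mm. Layer 124 (z = 24.8): the sphere is absent (|z−center|=16.800 > r=8); the sphere at (1, 6): section is a regular 16-gon, circumradius = √(r²−h²) = √(7.5²−7.3²) = 1.720 (perimeter = 2·16·1.720·sin(180°/16) = 10.74 mm); Merging all regions: only the r=7.5 sphere at (1, 6) is present, so the union is just that shape — boundary = 10.74 mm. So its perimeter = 10.74 mm. Layer 39 is larger (49.93 vs 10.74 mm).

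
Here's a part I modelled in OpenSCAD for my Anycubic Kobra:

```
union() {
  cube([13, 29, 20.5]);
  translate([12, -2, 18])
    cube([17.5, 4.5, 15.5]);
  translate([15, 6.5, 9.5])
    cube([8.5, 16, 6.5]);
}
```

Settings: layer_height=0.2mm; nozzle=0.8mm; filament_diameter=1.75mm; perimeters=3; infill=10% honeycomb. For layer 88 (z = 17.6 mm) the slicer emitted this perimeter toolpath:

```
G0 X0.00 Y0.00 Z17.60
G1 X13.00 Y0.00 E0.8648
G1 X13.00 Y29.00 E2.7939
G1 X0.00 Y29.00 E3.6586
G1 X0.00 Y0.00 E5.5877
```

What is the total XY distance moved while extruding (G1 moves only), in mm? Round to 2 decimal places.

84.00 mm

Sum the Euclidean lengths of each G1 segment: total = 84.00 mm.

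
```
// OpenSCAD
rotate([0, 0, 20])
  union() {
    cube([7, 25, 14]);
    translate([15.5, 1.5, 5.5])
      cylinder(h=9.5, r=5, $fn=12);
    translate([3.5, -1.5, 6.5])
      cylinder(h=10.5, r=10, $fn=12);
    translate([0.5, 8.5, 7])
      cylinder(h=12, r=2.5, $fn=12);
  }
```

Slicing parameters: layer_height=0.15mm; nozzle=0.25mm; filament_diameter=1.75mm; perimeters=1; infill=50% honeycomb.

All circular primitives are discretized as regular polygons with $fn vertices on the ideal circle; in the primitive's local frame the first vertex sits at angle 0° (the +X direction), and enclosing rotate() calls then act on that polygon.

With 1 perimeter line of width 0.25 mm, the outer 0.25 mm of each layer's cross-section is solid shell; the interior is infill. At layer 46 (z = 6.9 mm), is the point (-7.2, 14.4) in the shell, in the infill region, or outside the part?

At z = 6.9 mm: the 7×25 cube contributes its full rectangle; the r=5 cylinder at (15.5, 1.5) contributes a regular 12-gon of circumradius 5; the r=10 cylinder at (3.5, -1.5) contributes a regular 12-gon of circumradius 10; the cylinder at (0.5, 8.5) is absent (z outside [7, 19]); Taking the union: the regions partially overlap (shared area 67.81 mm²), so overlapping operands fuse into one piece — 1 connected region; (rotated 20° about Z; rotation is an isometry so areas/perimeters/island counts are preserved). Overall, the cross-section is a single solid region. Undo the 20° rotation: the query point maps to (-1.841, 15.994) in the un-rotated model frame. The nearest boundary edge runs (0.00, 7.56)→(0.00, 25.00); distance from the point to it = 1.84 mm. The point is not inside any of the regions above, so it lies outside the cross-section (1.84 mm from the nearest boundary).

outside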